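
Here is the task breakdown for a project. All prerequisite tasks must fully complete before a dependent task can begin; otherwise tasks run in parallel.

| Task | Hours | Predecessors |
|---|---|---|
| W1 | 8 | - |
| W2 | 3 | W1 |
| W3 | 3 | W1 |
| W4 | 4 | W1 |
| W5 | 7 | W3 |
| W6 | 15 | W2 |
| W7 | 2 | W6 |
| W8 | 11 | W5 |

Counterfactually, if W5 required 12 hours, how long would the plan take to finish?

Critical path before the change: W1→W3→W5→W8 = 8+3+7+11 = 29 giving 29 hours.
W5 is on the critical path; changing it to 12 makes that path 34 hours.
The critical path is still W1→W3→W5→W8; finish is now 34 hours.

34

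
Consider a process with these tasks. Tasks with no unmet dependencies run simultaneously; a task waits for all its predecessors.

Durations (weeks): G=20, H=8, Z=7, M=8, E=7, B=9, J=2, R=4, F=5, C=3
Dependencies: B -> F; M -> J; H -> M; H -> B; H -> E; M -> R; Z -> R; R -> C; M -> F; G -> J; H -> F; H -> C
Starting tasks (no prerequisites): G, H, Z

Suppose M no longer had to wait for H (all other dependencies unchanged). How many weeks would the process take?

Before: longest chain H→M→R→C = 8+8+4+3 = 23, finish 23.
Without H→M, M's earliest start moves from 8 to 0.
The longest chain is now G→J = 20+2 = 22, so the process takes 22 weeks.

22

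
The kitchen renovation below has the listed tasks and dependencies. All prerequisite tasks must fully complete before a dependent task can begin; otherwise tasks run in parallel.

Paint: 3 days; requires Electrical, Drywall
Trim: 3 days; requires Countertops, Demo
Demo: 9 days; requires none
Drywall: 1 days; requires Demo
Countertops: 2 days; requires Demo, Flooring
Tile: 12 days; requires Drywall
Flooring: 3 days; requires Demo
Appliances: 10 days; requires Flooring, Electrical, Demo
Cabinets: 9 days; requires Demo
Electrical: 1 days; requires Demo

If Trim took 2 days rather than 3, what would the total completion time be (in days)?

As given, the longest chain is Demo→Drywall→Tile = 9+1+12 = 22, so the finish is 22 days.
The longest path through Trim is only 17 days, so Trim has float 5.
The critical path is still Demo→Drywall→Tile; finish is now 22 days.

22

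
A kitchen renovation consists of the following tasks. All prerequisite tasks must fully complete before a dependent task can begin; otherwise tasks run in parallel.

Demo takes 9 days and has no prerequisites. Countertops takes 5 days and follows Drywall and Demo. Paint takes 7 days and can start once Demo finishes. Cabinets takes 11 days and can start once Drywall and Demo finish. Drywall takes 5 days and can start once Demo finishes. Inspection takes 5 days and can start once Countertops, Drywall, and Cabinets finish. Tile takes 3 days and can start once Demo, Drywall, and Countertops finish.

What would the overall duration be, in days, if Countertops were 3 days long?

30

The binding path is Demo→Drywall→Cabinets→Inspection = 9+5+11+5 = 30; finish at 30 days.
Countertops has 6 days of float (longest path through it is 24).
That remains the longest chain; total 30 days.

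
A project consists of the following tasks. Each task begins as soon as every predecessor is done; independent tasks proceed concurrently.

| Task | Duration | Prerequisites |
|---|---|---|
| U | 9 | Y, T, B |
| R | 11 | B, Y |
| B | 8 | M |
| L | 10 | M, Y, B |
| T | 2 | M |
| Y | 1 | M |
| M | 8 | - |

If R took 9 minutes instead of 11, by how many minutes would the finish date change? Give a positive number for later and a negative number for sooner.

-1

Critical path before the change: M→B→R = 8+8+11 = 27 giving 27 minutes.
Since R is critical, the -2 change carries straight to that chain (now 25 minutes).
The binding chain switches to M→B→L = 8+8+10 = 26; finish 26 minutes.
Change in finish: 26 − 27 = -1 minutes.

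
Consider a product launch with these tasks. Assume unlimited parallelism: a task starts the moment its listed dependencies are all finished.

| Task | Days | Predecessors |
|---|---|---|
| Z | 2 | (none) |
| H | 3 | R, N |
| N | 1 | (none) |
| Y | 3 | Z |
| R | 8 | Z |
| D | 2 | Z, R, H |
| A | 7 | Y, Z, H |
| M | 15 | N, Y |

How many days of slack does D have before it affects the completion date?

Critical path: Z→R→H→A = 2+8+3+7 = 20, so the finish is 20 days.
D finishes as early as 15 and must finish by 20.
Float = 20 − 15 = 5.

5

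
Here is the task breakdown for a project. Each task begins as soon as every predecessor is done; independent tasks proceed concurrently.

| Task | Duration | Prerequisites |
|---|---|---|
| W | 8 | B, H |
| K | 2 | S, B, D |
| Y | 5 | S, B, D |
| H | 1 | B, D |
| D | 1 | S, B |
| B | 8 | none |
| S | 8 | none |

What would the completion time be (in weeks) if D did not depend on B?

18

With the dependency in place, B→D→H→W = 8+1+1+8 = 18 sets the finish at 18 weeks.
Dropping B→D doesn't change D's earliest start (8); another predecessor still binds.
After: S→D→H→W = 8+1+1+8 = 18 → 18 weeks.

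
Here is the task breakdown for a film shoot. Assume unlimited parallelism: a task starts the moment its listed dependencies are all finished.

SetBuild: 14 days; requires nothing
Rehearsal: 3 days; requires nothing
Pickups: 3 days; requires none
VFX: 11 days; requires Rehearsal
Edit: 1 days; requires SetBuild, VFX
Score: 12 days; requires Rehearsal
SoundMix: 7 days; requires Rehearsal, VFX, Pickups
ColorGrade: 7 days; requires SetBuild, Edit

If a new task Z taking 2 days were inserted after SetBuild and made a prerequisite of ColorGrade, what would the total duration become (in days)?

Originally the job takes 22 days.
With Z inserted, ColorGrade now waits for max(SetBuild, Edit, Z).
New critical path: SetBuild→Z→ColorGrade = 14+2+7 = 23 ⇒ 23 days.

23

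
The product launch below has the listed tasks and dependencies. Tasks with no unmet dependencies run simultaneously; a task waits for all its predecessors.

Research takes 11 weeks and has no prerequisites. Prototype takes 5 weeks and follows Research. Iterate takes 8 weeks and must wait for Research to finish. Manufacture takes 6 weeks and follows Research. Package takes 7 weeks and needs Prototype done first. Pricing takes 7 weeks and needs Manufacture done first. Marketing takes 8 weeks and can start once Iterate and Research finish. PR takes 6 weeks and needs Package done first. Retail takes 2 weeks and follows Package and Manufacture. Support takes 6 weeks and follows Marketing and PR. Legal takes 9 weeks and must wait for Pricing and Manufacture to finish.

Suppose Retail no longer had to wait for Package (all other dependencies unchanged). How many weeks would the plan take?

35

With the dependency in place, Research→Prototype→Package→PR→Support = 11+5+7+6+6 = 35 sets the finish at 35 weeks.
Without Package→Retail, Retail's earliest start moves from 23 to 17.
New critical path: Research→Prototype→Package→PR→Support = 11+5+7+6+6 = 35 ⇒ 35 weeks.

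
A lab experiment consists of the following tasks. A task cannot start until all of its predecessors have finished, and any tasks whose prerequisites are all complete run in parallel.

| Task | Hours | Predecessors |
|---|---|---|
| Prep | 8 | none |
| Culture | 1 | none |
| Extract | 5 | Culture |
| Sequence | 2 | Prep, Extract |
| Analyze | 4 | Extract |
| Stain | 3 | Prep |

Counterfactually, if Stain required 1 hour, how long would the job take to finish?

As given, the longest chain is Prep→Stain = 8+3 = 11, so the finish is 11 hours.
Stain is on the critical path; changing it to 1 makes that path 9 hours.
The binding chain switches to Prep→Sequence = 8+2 = 10; finish 10 hours.

10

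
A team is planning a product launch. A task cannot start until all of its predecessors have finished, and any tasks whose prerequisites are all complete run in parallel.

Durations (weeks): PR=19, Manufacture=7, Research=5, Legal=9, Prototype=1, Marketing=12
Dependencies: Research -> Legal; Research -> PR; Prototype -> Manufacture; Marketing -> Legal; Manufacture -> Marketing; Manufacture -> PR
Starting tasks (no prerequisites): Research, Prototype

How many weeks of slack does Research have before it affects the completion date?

Prototype→Manufacture→Marketing→Legal = 1+7+12+9 = 29 sets the makespan at 29 weeks.
Research finishes as early as 5 and must finish by 10.
So Research can slip 10 − 5 = 5 weeks.

5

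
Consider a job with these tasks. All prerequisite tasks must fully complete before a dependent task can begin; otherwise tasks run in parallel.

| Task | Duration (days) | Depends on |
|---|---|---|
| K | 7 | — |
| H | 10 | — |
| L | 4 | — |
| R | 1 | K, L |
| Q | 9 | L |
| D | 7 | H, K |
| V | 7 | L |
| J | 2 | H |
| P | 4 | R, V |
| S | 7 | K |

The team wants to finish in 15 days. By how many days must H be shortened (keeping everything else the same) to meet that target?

Current finish: 17 days; target: 15.
H is on every critical path, so each day cut from H cuts the finish by one (this holds down to a finish of 15).
Need 17 − 15 = 2 days off H → H becomes 8 days, finish becomes 15.

2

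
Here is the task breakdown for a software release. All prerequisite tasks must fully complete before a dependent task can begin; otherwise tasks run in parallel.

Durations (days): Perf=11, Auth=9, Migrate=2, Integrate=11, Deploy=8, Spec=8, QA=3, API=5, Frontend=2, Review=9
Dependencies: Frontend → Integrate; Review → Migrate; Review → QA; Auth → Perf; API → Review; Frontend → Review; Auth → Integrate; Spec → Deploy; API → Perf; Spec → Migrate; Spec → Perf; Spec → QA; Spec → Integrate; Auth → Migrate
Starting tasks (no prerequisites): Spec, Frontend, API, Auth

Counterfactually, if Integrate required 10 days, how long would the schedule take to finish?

20

As given, the longest chain is Auth→Integrate = 9+11 = 20, so the finish is 20 days.
Integrate is on the critical path; changing it to 10 makes that path 19 days.
New critical path: Auth→Perf = 9+11 = 20 ⇒ 20 days.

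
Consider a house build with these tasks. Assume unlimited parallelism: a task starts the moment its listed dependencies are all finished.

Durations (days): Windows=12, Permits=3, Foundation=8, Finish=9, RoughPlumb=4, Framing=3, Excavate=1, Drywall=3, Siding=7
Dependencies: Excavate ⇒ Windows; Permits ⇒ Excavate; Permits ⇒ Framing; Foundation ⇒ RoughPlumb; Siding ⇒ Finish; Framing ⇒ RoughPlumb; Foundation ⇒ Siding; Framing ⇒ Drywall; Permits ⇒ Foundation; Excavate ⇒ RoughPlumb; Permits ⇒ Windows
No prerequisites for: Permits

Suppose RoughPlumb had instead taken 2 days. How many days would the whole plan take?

Critical path before the change: Permits→Foundation→Siding→Finish = 3+8+7+9 = 27 giving 27 days.
RoughPlumb is off the critical path — its longest chain is 15 days, giving 12 of slack.
The critical path is still Permits→Foundation→Siding→Finish; finish is now 27 days.

27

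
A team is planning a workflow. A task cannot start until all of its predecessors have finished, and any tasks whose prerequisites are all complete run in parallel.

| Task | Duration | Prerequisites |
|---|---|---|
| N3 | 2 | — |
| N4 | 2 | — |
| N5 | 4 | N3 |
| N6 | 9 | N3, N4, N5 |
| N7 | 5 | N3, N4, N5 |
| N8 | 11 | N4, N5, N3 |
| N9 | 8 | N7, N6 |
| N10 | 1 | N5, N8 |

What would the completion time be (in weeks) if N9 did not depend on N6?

With the dependency in place, N3→N5→N6→N9 = 2+4+9+8 = 23 sets the finish at 23 weeks.
Without N6→N9, N9's earliest start moves from 15 to 11.
After: N3→N5→N7→N9 = 2+4+5+8 = 19 → 19 weeks.

19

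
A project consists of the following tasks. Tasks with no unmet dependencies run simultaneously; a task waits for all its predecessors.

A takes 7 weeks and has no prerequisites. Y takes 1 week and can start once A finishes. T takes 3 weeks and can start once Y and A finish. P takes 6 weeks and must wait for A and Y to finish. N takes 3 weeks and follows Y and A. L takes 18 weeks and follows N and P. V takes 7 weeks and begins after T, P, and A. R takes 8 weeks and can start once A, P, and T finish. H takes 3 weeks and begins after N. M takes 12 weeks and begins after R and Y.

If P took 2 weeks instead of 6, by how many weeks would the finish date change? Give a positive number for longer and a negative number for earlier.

-3

Actual critical path: A→Y→P→R→M = 7+1+6+8+12 = 34 ⇒ 34 weeks.
P is on the critical path; changing it to 2 makes that path 30 weeks.
The binding chain switches to A→Y→T→R→M = 7+1+3+8+12 = 31; finish 31 weeks.
Change in finish: 31 − 34 = -3 weeks.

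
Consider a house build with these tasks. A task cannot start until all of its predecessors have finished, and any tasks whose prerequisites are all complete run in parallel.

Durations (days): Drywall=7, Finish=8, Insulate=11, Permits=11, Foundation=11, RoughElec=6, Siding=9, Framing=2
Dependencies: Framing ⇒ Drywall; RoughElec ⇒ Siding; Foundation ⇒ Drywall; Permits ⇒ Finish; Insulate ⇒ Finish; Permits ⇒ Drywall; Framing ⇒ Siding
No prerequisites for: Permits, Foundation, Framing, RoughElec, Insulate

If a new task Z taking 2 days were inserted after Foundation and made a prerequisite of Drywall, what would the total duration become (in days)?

Originally the plan takes 19 days.
With Z inserted, Drywall now waits for max(Foundation, Framing, Permits, Z).
New critical path: Foundation→Z→Drywall = 11+2+7 = 20 ⇒ 20 days.

20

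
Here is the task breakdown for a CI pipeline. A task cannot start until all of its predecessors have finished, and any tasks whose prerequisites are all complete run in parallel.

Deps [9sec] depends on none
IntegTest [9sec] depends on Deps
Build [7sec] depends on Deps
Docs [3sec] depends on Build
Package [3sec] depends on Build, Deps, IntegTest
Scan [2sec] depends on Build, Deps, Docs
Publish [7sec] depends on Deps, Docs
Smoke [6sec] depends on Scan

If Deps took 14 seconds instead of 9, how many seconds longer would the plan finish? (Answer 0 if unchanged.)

Baseline: Deps→Build→Docs→Scan→Smoke = 9+7+3+2+6 = 27 → 27 seconds.
Deps lies on that path, so at 14 seconds the path becomes 32 seconds.
No other chain overtakes it, so the finish is 32 seconds.
Change in finish: 32 − 27 = +5 seconds.

5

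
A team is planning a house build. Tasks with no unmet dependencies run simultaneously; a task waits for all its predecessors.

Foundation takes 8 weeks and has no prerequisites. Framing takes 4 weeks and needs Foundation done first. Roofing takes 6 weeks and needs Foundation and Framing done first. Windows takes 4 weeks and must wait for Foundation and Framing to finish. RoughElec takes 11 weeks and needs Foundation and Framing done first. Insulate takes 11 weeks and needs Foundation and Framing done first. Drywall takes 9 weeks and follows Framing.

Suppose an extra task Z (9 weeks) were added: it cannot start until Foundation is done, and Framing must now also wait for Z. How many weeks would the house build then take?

32

Originally the house build takes 23 weeks.
With Z inserted, Framing now waits for max(Foundation, Z).
New critical path: Foundation→Z→Framing→RoughElec = 8+9+4+11 = 32 ⇒ 32 weeks.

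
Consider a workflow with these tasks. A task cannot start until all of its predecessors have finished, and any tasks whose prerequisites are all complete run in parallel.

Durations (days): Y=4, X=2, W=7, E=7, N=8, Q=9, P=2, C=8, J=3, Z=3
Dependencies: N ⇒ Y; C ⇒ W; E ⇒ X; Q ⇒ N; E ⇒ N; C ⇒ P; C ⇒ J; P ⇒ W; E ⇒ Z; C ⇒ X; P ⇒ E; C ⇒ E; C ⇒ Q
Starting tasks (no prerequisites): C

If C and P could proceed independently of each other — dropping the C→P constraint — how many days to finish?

29

Original critical path: C→P→E→N→Y = 8+2+7+8+4 = 29 ⇒ 29 days.
Without C→P, P's earliest start moves from 8 to 0.
The longest chain is now C→Q→N→Y = 8+9+8+4 = 29, so the job takes 29 days.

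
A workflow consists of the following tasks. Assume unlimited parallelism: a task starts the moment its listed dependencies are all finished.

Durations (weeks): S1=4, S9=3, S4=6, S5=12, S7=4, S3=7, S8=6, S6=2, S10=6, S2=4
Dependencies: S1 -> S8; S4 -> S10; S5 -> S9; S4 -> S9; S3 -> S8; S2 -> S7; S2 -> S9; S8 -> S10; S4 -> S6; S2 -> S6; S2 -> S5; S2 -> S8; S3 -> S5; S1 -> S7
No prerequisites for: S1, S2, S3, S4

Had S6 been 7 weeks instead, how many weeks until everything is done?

22

Actual critical path: S3→S5→S9 = 7+12+3 = 22 ⇒ 22 weeks.
S6 is off the critical path — its longest chain is 8 weeks, giving 14 of slack.
The critical path is still S3→S5→S9; finish is now 22 weeks.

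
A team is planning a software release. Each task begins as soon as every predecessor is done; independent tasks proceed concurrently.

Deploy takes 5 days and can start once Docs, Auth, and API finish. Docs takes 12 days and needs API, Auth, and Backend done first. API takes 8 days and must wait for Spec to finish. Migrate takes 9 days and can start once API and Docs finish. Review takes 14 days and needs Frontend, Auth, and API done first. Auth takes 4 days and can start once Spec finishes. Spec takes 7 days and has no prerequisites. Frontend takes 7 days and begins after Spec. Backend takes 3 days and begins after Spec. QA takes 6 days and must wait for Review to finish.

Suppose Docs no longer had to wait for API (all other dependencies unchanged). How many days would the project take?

Original critical path: Spec→API→Docs→Migrate = 7+8+12+9 = 36 ⇒ 36 days.
Without API→Docs, Docs's earliest start moves from 15 to 11.
The longest chain is now Spec→API→Review→QA = 7+8+14+6 = 35, so the project takes 35 days.

35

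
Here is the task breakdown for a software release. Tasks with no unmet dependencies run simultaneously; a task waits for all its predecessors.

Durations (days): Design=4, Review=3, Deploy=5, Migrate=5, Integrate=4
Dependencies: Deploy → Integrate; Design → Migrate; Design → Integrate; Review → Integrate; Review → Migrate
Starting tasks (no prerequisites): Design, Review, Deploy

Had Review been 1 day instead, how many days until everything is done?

9

As given, the longest chain is Design→Migrate = 4+5 = 9, so the finish is 9 days.
Review has 1 day of float (longest path through it is 8).
That remains the longest chain; total 9 days.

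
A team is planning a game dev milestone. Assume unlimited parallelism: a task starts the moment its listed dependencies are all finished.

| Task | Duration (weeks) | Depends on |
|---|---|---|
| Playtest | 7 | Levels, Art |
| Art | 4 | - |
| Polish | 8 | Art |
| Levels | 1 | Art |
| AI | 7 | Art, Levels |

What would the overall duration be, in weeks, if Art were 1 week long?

As given, the longest chain is Art→Levels→AI = 4+1+7 = 12, so the finish is 12 weeks.
Since Art is critical, the -3 change carries straight to that chain (now 9 weeks).
The critical path is still Art→Levels→AI; finish is now 9 weeks.

9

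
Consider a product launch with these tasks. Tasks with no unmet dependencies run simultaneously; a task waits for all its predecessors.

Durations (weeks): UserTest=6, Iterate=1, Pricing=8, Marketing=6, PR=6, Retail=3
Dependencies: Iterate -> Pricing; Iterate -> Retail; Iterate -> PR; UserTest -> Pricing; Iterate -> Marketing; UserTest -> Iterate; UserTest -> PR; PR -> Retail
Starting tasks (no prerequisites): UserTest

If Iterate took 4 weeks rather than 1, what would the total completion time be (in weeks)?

As given, the longest chain is UserTest→Iterate→PR→Retail = 6+1+6+3 = 16, so the finish is 16 weeks.
Iterate is on the critical path; changing it to 4 makes that path 19 weeks.
The critical path is still UserTest→Iterate→PR→Retail; finish is now 19 weeks.

19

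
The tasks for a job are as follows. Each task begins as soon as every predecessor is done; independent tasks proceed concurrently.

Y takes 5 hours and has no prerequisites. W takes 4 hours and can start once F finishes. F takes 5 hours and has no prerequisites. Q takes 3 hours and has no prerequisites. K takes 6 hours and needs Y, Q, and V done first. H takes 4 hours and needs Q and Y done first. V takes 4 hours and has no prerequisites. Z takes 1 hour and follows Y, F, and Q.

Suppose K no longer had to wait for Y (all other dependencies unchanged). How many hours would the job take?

10

Original critical path: Y→K = 5+6 = 11 ⇒ 11 hours.
Without Y→K, K's earliest start moves from 5 to 4.
After: V→K = 4+6 = 10 → 10 hours.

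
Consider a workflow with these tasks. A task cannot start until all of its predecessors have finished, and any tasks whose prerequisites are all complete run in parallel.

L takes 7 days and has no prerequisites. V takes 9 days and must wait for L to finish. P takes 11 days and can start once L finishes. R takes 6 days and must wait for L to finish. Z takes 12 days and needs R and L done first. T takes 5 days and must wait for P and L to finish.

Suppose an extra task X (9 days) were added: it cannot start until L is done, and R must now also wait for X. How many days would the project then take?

34

Originally the project takes 25 days.
With X inserted, R now waits for max(L, X).
New critical path: L→X→R→Z = 7+9+6+12 = 34 ⇒ 34 days.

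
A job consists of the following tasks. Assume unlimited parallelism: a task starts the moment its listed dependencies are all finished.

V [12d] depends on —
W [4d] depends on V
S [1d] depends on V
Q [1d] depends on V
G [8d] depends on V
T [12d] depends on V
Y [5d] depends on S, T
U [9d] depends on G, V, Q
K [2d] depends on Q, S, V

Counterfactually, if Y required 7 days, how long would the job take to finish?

The binding path is V→T→Y = 12+12+5 = 29; finish at 29 days.
Y is on the critical path; changing it to 7 makes that path 31 days.
No other chain overtakes it, so the finish is 31 days.

31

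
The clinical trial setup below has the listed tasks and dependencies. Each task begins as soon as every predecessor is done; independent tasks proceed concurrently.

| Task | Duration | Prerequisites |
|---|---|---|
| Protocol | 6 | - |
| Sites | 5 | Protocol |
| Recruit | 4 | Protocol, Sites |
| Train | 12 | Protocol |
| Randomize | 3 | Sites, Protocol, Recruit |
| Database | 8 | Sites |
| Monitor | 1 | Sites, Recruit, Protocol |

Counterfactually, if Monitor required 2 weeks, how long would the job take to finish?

19

Actual critical path: Protocol→Sites→Database = 6+5+8 = 19 ⇒ 19 weeks.
Monitor has 3 weeks of float (longest path through it is 16).
The critical path is still Protocol→Sites→Database; finish is now 19 weeks.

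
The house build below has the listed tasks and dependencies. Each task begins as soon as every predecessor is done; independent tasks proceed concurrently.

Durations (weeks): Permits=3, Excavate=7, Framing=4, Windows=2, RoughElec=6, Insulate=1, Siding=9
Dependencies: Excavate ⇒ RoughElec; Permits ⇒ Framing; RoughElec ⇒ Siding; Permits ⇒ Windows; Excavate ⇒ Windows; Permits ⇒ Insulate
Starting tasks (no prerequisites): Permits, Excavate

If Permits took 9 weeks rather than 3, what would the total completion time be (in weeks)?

22

As given, the longest chain is Excavate→RoughElec→Siding = 7+6+9 = 22, so the finish is 22 weeks.
The longest path through Permits is only 7 weeks, so Permits has float 15.
The critical path is still Excavate→RoughElec→Siding; finish is now 22 weeks.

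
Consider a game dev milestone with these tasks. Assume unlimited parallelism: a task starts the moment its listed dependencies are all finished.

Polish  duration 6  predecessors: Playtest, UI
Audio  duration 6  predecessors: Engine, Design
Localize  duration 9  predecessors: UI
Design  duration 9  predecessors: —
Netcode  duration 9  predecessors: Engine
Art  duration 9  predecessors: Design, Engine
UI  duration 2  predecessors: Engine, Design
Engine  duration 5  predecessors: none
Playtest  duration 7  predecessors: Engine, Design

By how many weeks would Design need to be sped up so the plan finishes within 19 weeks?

Current finish: 22 weeks; target: 19.
Design is on every critical path, so each week cut from Design cuts the finish by one (this holds down to a finish of 18).
Need 22 − 19 = 3 weeks off Design → Design becomes 6 weeks, finish becomes 19.

3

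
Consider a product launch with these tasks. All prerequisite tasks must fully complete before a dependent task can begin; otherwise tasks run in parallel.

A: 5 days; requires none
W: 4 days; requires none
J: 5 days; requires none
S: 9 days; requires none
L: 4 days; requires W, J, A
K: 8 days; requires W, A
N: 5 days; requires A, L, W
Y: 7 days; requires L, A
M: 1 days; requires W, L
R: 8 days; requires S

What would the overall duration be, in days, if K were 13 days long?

The binding path is S→R = 9+8 = 17; finish at 17 days.
The longest path through K is only 13 days, so K has float 4.
New critical path: A→K = 5+13 = 18 ⇒ 18 days.

18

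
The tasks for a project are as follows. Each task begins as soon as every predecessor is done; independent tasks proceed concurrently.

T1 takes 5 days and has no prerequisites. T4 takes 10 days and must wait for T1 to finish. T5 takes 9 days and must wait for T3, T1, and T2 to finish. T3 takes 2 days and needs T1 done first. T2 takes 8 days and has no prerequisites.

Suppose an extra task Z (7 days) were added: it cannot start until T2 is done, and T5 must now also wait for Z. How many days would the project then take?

Originally the project takes 17 days.
With Z inserted, T5 now waits for max(T3, T1, T2, Z).
New critical path: T2→Z→T5 = 8+7+9 = 24 ⇒ 24 days.

24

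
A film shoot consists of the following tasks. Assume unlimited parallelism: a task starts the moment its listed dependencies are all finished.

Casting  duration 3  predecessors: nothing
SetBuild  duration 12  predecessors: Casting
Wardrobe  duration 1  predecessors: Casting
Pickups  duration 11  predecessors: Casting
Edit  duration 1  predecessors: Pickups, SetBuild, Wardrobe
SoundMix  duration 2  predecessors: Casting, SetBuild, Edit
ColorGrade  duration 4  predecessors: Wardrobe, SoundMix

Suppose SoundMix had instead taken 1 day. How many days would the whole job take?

Baseline: Casting→SetBuild→Edit→SoundMix→ColorGrade = 3+12+1+2+4 = 22 → 22 days.
SoundMix is on the critical path; changing it to 1 makes that path 21 days.
The critical path is still Casting→SetBuild→Edit→SoundMix→ColorGrade; finish is now 21 days.

21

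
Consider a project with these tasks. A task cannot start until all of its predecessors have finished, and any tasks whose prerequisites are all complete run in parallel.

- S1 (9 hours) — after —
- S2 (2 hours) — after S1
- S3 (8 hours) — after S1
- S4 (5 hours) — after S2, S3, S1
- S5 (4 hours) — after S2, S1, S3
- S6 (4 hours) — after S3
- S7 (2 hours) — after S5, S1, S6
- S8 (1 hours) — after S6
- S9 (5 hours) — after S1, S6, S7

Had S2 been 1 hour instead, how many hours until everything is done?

28

Baseline: S1→S3→S5→S7→S9 = 9+8+4+2+5 = 28 → 28 hours.
The longest path through S2 is only 22 hours, so S2 has float 6.
No other chain overtakes it, so the finish is 28 hours.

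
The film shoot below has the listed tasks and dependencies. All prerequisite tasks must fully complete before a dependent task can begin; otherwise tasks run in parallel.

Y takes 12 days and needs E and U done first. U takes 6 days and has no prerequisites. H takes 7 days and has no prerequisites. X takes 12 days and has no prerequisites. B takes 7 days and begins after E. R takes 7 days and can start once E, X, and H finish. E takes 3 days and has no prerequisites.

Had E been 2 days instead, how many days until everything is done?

19

Actual critical path: X→R = 12+7 = 19 ⇒ 19 days.
E has 4 days of float (longest path through it is 15).
That remains the longest chain; total 19 days.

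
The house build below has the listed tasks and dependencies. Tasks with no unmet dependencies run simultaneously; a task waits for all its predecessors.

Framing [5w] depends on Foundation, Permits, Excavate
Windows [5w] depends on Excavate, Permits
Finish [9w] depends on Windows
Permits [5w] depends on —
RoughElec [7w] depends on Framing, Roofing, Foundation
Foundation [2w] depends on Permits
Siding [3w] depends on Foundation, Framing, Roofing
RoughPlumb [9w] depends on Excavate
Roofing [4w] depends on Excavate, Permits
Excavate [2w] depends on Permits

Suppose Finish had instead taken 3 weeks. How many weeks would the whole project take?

Actual critical path: Permits→Excavate→Windows→Finish = 5+2+5+9 = 21 ⇒ 21 weeks.
Finish lies on that path, so at 3 weeks the path becomes 15 weeks.
The binding chain switches to Permits→Excavate→Framing→RoughElec = 5+2+5+7 = 19; finish 19 weeks.

19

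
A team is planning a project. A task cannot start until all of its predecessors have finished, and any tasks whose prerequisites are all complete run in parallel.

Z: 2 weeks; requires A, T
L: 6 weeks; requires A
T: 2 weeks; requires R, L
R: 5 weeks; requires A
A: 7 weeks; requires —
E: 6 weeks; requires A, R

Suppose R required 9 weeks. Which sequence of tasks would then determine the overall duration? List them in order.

As given, the longest chain is A→R→E = 7+5+6 = 18, so the finish is 18 weeks.
R is on the critical path; changing it to 9 makes that path 22 weeks.
No other chain overtakes it, so the finish is 22 weeks.

A, R, E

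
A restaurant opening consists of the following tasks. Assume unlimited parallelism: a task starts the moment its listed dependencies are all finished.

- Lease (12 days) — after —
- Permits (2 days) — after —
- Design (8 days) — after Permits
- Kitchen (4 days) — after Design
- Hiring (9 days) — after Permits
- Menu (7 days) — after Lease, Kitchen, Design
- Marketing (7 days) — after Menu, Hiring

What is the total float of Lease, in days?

Permits→Design→Kitchen→Menu→Marketing = 2+8+4+7+7 = 28 sets the makespan at 28 days.
The longest chain containing Lease totals 26 days.
So Lease can slip 14 − 12 = 2 days.

2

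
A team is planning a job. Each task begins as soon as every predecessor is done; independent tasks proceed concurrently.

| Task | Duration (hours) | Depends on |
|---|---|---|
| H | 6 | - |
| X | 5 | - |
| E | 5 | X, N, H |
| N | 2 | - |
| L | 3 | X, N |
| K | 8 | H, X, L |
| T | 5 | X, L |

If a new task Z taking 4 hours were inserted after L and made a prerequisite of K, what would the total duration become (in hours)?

20

Originally the plan takes 16 hours.
With Z inserted, K now waits for max(H, X, L, Z).
New critical path: X→L→Z→K = 5+3+4+8 = 20 ⇒ 20 hours.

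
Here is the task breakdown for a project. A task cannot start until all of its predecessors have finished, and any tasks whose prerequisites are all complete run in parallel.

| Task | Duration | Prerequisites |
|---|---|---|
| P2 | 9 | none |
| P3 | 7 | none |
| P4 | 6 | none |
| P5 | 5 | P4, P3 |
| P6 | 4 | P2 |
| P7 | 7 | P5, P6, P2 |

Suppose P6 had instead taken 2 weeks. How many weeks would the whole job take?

19

Critical path before the change: P2→P6→P7 = 9+4+7 = 20 giving 20 weeks.
P6 is on the critical path; changing it to 2 makes that path 18 weeks.
Now P3→P5→P7 = 7+5+7 = 19 is longest, so the finish becomes 19 weeks.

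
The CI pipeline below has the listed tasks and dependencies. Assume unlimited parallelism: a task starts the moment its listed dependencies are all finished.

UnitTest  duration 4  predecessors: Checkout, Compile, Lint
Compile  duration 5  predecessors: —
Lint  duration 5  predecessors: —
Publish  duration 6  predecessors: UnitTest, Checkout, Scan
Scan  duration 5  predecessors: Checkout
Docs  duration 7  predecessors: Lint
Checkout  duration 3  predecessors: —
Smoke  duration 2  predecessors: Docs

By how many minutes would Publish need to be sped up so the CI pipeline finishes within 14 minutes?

1

Current finish: 15 minutes; target: 14.
Publish is on every critical path, so each minute cut from Publish cuts the finish by one (this holds down to a finish of 14).
Need 15 − 14 = 1 minute off Publish → Publish becomes 5 minutes, finish becomes 14.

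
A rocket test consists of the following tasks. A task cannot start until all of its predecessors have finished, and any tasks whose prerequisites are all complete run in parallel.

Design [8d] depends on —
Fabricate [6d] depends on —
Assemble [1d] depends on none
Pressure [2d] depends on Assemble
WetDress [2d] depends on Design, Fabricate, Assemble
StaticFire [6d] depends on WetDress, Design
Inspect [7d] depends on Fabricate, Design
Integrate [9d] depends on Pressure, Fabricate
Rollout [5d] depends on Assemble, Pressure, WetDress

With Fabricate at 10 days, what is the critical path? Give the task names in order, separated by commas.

Actual critical path: Design→WetDress→StaticFire = 8+2+6 = 16 ⇒ 16 days.
Fabricate has 1 day of float (longest path through it is 15).
New critical path: Fabricate→Integrate = 10+9 = 19 ⇒ 19 days.

Fabricate, Integrate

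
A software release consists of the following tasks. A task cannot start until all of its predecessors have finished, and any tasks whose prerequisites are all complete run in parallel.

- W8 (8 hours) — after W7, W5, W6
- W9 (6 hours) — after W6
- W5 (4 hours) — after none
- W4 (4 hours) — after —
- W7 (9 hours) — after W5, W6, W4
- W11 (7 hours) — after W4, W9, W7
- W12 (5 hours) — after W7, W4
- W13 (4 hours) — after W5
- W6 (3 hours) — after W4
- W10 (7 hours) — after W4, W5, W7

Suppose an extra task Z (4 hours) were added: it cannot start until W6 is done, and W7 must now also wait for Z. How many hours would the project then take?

Originally the project takes 24 hours.
With Z inserted, W7 now waits for max(W5, W6, W4, Z).
New critical path: W4→W6→Z→W7→W8 = 4+3+4+9+8 = 28 ⇒ 28 hours.

28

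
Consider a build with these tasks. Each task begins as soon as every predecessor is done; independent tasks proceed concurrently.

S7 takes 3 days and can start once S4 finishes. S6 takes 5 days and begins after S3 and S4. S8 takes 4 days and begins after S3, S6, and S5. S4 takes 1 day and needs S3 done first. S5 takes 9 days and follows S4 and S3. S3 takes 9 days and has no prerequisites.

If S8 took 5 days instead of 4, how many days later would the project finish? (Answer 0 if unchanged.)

Critical path before the change: S3→S4→S5→S8 = 9+1+9+4 = 23 giving 23 days.
S8 lies on that path, so at 5 days the path becomes 24 days.
No other chain overtakes it, so the finish is 24 days.
Change in finish: 24 − 23 = +1 days.

1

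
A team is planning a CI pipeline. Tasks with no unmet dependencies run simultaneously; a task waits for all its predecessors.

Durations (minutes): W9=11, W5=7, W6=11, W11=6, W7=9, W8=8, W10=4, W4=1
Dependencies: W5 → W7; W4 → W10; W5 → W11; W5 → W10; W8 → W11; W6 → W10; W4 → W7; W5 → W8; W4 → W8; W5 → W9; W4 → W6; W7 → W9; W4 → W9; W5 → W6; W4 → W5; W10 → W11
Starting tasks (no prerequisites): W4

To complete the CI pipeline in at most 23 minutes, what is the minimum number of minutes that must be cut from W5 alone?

6

Current finish: 29 minutes; target: 23.
W5 is on every critical path, so each minute cut from W5 cuts the finish by one (this holds down to a finish of 23).
Need 29 − 23 = 6 minutes off W5 → W5 becomes 1 minute, finish becomes 23.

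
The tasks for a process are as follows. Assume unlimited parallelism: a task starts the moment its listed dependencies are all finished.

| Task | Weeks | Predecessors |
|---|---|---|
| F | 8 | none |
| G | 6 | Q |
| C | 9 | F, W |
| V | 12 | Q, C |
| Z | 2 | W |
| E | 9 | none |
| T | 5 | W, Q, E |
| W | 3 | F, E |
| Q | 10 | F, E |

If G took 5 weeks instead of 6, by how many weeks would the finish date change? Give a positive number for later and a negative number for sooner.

As given, the longest chain is E→W→C→V = 9+3+9+12 = 33, so the finish is 33 weeks.
G has 8 weeks of float (longest path through it is 25).
No other chain overtakes it, so the finish is 33 weeks.
Change in finish: 33 − 33 = +0 weeks.

0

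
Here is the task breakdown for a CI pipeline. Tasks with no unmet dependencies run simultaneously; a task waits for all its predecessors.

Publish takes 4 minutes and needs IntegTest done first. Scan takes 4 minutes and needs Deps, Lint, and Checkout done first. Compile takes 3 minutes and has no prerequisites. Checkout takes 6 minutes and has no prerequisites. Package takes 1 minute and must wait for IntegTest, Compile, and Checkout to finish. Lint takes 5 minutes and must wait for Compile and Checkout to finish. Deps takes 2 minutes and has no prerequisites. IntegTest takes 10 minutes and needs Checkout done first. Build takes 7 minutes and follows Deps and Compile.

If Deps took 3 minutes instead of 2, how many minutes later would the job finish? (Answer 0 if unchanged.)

The binding path is Checkout→IntegTest→Publish = 6+10+4 = 20; finish at 20 minutes.
Deps has 11 minutes of float (longest path through it is 9).
No other chain overtakes it, so the finish is 20 minutes.
Change in finish: 20 − 20 = +0 minutes.

0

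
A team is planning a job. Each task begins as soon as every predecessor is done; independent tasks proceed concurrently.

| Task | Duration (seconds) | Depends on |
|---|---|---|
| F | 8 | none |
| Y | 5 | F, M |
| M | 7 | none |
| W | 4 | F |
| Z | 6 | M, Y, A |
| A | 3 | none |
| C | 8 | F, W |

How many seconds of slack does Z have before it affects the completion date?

F→W→C = 8+4+8 = 20 sets the makespan at 20 seconds.
Longest path through Z: 19 seconds (earliest finish 19, latest finish 20).
Float = 20 − 19 = 1.

1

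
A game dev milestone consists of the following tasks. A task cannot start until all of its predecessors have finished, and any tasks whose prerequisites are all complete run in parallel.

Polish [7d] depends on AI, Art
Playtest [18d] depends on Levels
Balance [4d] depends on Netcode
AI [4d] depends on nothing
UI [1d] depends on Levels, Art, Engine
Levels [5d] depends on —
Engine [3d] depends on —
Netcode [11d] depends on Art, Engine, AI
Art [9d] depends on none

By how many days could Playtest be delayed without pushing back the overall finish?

1

Art→Netcode→Balance = 9+11+4 = 24 sets the makespan at 24 days.
Playtest finishes as early as 23 and must finish by 24.
Slack of Playtest = 6 − 5 = 1 day.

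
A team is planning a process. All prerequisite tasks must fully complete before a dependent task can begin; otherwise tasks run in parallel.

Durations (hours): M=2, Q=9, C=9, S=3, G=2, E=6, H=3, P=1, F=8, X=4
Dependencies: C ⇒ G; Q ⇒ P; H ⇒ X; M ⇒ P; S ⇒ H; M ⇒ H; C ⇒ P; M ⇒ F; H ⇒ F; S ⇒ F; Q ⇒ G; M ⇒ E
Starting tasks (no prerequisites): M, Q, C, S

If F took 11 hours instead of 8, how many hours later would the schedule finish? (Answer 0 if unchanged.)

3

As given, the longest chain is S→H→F = 3+3+8 = 14, so the finish is 14 hours.
F lies on that path, so at 11 hours the path becomes 17 hours.
No other chain overtakes it, so the finish is 17 hours.
Change in finish: 17 − 14 = +3 hours.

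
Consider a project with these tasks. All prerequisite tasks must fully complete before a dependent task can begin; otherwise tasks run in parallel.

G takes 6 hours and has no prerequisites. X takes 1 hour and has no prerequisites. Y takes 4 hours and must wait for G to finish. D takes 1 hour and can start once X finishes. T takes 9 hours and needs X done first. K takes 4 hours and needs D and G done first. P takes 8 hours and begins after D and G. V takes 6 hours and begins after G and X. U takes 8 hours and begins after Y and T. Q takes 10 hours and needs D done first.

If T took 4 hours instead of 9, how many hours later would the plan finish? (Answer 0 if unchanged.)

0

As given, the longest chain is X→T→U = 1+9+8 = 18, so the finish is 18 hours.
Since T is critical, the -5 change carries straight to that chain (now 13 hours).
The binding chain switches to G→Y→U = 6+4+8 = 18; finish 18 hours.
Change in finish: 18 − 18 = +0 hours.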